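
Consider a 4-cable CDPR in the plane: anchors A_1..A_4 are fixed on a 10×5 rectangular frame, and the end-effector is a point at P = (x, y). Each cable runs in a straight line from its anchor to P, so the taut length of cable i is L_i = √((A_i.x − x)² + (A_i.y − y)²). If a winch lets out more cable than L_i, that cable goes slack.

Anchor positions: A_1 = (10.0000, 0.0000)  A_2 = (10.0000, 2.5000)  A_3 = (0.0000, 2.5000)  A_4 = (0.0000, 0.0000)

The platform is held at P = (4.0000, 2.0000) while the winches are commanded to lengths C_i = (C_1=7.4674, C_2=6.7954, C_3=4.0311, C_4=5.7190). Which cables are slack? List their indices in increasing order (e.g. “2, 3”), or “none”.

1, 2, 4

cable 1: √((6.0000)²+(-2.0000)²)=6.3246, C_1=7.4674: slack
cable 2: √((6.0000)²+(0.5000)²)=6.0208, C_2=6.7954: slack
cable 3: √((-4.0000)²+(0.5000)²)=4.0311, C_3=4.0311: taut
cable 4: √((-4.0000)²+(-2.0000)²)=4.4721, C_4=5.7190: slack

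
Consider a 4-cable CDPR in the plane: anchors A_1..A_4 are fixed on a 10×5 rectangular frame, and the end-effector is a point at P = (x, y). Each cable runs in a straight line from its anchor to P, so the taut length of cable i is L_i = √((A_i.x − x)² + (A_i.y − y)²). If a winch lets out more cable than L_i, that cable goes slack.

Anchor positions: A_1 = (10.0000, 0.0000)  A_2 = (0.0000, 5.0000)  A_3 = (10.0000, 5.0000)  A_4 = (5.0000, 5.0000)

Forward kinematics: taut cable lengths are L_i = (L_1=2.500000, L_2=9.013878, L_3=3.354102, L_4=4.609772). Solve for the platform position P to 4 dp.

circle eqns → linear via eq_j − eq_1; set c_j = A_j·A_j − L_j²
c_1 = 100.0000+0.0000−6.2500 = 93.7500
20.0000·x − 10.0000·y = c_1−c_2 = 150.0000
0.0000·x − 10.0000·y = c_1−c_3 = -20.0000
10.0000·x − 10.0000·y = c_1−c_4 = 65.0000
solve first two rows → x=8.5000, y=2.0000
check cable 4: ‖A_4−P‖² = 21.2500 ≈ L_4² = 21.2500 ✓

(8.5000, 2.0000)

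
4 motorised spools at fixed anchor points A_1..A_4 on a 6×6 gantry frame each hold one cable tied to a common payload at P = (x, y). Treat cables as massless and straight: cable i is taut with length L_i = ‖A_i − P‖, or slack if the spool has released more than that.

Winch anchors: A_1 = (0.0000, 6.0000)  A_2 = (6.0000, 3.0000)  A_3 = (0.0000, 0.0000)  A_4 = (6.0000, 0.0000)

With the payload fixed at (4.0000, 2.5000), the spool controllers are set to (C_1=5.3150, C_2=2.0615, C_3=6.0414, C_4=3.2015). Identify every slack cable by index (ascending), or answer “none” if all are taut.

3

cable 1: L_1 = ‖A_1−P‖ = 5.3151;  C_1 = 5.3150 → taut
cable 2: L_2 = ‖A_2−P‖ = 2.0616;  C_2 = 2.0615 → taut
cable 3: L_3 = ‖A_3−P‖ = 4.7170;  C_3 = 6.0414 → slack
cable 4: L_4 = ‖A_4−P‖ = 3.2016;  C_4 = 3.2015 → taut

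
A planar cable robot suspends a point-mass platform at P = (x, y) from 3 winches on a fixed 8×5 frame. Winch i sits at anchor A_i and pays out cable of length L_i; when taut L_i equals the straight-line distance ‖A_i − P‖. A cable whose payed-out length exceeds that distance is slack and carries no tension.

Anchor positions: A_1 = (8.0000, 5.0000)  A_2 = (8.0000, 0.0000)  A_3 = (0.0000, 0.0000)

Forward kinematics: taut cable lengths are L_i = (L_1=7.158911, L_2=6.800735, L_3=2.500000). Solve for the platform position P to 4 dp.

circle eqns → linear via eq_j − eq_1; set q_j = A_j·A_j − L_j²
q_1 = 64.0000+25.0000−51.2500 = 37.7500
0.0000·x + 10.0000·y = q_1−q_2 = 20.0000
16.0000·x + 10.0000·y = q_1−q_3 = 44.0000
solve first two rows → x=1.5000, y=2.0000

(1.5000, 2.0000)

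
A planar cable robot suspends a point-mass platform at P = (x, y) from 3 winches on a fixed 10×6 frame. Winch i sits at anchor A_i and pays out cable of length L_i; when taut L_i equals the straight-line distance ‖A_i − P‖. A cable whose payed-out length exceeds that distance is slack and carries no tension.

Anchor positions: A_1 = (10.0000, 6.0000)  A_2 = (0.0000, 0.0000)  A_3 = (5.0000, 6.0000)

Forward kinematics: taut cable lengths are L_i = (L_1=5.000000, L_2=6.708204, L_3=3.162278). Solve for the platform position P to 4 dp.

(6.0000, 3.0000)

expand ‖A_i−P‖²=L_i² and subtract eq 1 (c_i ≔ ‖A_i‖²−L_i²)
c_1 = 100.0000+36.0000−25.0000 = 111.0000
eq1−eq2 → [20.0000  12.0000]·P = 156.0000
eq1−eq3 → [10.0000  0.0000]·P = 60.0000
2×2 solve → P = (6.0000, 3.0000)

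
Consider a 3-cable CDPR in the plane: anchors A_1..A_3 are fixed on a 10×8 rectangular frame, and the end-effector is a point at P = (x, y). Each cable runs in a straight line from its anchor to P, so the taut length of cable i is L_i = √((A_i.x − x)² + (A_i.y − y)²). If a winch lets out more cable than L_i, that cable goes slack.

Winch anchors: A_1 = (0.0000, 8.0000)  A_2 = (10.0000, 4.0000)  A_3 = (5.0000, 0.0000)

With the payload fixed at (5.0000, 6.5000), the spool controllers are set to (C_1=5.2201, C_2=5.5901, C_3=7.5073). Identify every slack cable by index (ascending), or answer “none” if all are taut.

i=1: geometric 5.2202 vs commanded 5.2201 ⇒ taut
i=2: geometric 5.5902 vs commanded 5.5901 ⇒ taut
i=3: geometric 6.5000 vs commanded 7.5073 ⇒ slack

3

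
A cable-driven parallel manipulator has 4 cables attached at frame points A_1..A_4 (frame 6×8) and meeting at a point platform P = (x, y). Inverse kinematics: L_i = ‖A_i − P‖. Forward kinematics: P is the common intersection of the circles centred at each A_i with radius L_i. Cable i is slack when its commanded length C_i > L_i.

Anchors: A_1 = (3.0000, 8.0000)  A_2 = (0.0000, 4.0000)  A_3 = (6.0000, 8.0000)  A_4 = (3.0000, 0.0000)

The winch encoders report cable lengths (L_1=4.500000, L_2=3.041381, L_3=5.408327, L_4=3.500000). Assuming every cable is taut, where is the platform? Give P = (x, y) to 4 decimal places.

each cable: (A_i−P)·(A_i−P) = L_i²; let c_i = ‖A_i‖²−L_i²
c_1 = 9.0000+64.0000−20.2500 = 52.7500
row 1: 6.0000x + 8.0000y = 46.0000  (c_2=6.7500)
row 2: -6.0000x + 0.0000y = -18.0000  (c_3=70.7500)
row 3: 0.0000x + 16.0000y = 56.0000  (c_4=-3.2500)
Cramer on rows 1–2 → x = 3.0000, y = 3.5000
check cable 4: ‖A_4−P‖² = 12.2500 ≈ L_4² = 12.2500 ✓

(3.0000, 3.5000)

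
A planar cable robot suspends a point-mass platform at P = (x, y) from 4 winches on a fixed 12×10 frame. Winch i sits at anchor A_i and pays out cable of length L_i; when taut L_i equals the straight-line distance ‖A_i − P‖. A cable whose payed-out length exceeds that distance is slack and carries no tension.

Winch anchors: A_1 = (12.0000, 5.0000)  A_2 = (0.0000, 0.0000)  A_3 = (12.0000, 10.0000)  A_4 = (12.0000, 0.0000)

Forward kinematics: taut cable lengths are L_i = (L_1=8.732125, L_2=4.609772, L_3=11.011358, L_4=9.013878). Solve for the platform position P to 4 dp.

circle eqns → linear via eq_j − eq_1; set k_j = A_j·A_j − L_j²
k_1 = 144.0000+25.0000−76.2500 = 92.7500
24.0000·x + 10.0000·y = k_1−k_2 = 114.0000
0.0000·x − 10.0000·y = k_1−k_3 = -30.0000
0.0000·x + 10.0000·y = k_1−k_4 = 30.0000
solve first two rows → x=3.5000, y=3.0000
check cable 4: ‖A_4−P‖² = 81.2500 ≈ L_4² = 81.2500 ✓

(3.5000, 3.0000)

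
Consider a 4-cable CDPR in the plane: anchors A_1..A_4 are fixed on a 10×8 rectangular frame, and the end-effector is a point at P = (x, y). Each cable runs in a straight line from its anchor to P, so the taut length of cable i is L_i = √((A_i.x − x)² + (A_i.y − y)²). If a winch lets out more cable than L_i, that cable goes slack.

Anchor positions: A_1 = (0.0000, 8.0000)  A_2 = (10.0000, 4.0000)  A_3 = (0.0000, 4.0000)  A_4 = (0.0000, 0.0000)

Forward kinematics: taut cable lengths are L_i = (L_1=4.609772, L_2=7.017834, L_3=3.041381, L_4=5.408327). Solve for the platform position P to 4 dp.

expand ‖A_i−P‖²=L_i² and subtract eq 1 (k_i ≔ ‖A_i‖²−L_i²)
k_1 = 0.0000+64.0000−21.2500 = 42.7500
eq1−eq2 → [-20.0000  8.0000]·P = -24.0000
eq1−eq3 → [0.0000  8.0000]·P = 36.0000
eq1−eq4 → [0.0000  16.0000]·P = 72.0000
2×2 solve → P = (3.0000, 4.5000)
check cable 4: ‖A_4−P‖² = 29.2500 ≈ L_4² = 29.2500 ✓

(3.0000, 4.5000)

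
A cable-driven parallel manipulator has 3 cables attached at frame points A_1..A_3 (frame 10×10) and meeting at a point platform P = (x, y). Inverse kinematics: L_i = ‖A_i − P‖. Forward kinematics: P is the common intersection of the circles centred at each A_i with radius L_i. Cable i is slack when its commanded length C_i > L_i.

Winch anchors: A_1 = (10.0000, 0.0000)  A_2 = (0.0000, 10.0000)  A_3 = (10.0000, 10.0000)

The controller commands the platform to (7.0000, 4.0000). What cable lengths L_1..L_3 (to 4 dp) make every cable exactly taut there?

L_1 = √((10.0000−7.0000)² + (0.0000−4.0000)²) = 5.0000
L_2 = √((0.0000−7.0000)² + (10.0000−4.0000)²) = 9.2195
L_3 = √((10.0000−7.0000)² + (10.0000−4.0000)²) = 6.7082

(5.0000, 9.2195, 6.7082)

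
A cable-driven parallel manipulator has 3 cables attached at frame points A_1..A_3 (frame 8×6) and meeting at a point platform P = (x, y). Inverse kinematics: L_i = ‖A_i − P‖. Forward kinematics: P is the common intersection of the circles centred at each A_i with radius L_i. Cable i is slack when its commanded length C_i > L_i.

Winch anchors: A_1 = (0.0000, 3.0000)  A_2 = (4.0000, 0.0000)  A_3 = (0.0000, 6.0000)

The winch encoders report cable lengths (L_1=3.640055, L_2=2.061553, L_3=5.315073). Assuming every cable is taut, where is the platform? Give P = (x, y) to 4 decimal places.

expand ‖A_i−P‖²=L_i² and subtract eq 1 (k_i ≔ ‖A_i‖²−L_i²)
k_1 = 0.0000+9.0000−13.2500 = -4.2500
eq1−eq2 → [-8.0000  6.0000]·P = -16.0000
eq1−eq3 → [0.0000  -6.0000]·P = -12.0000
2×2 solve → P = (3.5000, 2.0000)

(3.5000, 2.0000)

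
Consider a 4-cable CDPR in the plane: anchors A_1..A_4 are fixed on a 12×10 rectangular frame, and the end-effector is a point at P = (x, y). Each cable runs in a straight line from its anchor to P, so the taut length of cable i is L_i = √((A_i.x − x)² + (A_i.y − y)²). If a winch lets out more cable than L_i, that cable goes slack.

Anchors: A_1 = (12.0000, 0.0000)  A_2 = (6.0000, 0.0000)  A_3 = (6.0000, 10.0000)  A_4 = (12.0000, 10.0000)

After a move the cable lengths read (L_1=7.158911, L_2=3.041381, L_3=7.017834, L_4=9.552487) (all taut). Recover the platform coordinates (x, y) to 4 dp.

(5.5000, 3.0000)

expand ‖A_i−P‖²=L_i² and subtract eq 1 (c_i ≔ ‖A_i‖²−L_i²)
c_1 = 144.0000+0.0000−51.2500 = 92.7500
eq1−eq2 → [12.0000  0.0000]·P = 66.0000
eq1−eq3 → [12.0000  -20.0000]·P = 6.0000
eq1−eq4 → [0.0000  -20.0000]·P = -60.0000
2×2 solve → P = (5.5000, 3.0000)
check cable 4: ‖A_4−P‖² = 91.2500 ≈ L_4² = 91.2500 ✓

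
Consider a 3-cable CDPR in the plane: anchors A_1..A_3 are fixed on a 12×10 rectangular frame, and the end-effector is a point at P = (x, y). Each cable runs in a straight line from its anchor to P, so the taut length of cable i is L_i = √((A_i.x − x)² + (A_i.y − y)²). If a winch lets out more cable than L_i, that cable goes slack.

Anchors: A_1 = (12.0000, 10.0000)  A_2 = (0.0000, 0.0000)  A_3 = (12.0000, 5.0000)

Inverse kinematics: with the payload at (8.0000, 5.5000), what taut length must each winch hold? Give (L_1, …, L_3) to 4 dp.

(6.0208, 9.7082, 4.0311)

L_1: Δ = A_1−P = (4.0000, 4.5000) → ‖Δ‖ = √36.2500 = 6.0208
L_2: Δ = A_2−P = (-8.0000, -5.5000) → ‖Δ‖ = √94.2500 = 9.7082
L_3: Δ = A_3−P = (4.0000, -0.5000) → ‖Δ‖ = √16.2500 = 4.0311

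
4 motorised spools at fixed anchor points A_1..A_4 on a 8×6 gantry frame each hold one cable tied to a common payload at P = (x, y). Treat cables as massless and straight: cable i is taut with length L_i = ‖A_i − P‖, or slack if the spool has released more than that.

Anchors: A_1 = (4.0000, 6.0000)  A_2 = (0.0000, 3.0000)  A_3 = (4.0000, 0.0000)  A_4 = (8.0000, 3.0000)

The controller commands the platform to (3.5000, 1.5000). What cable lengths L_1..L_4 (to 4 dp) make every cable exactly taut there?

L_1 = √((4.0000−3.5000)² + (6.0000−1.5000)²) = 4.5277
L_2 = √((0.0000−3.5000)² + (3.0000−1.5000)²) = 3.8079
L_3 = √((4.0000−3.5000)² + (0.0000−1.5000)²) = 1.5811
L_4 = √((8.0000−3.5000)² + (3.0000−1.5000)²) = 4.7434

(4.5277, 3.8079, 1.5811, 4.7434)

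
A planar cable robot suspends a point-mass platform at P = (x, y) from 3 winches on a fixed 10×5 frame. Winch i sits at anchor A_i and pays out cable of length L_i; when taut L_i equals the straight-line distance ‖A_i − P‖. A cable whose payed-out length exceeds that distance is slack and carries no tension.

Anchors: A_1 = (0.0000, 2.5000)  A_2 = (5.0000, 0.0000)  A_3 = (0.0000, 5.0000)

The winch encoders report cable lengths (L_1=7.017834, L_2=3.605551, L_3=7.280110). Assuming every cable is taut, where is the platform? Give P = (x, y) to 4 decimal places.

(7.0000, 3.0000)

each cable: (A_i−P)·(A_i−P) = L_i²; let c_i = ‖A_i‖²−L_i²
c_1 = 0.0000+6.2500−49.2500 = -43.0000
row 1: -10.0000x + 5.0000y = -55.0000  (c_2=12.0000)
row 2: 0.0000x − 5.0000y = -15.0000  (c_3=-28.0000)
Cramer on rows 1–2 → x = 7.0000, y = 3.0000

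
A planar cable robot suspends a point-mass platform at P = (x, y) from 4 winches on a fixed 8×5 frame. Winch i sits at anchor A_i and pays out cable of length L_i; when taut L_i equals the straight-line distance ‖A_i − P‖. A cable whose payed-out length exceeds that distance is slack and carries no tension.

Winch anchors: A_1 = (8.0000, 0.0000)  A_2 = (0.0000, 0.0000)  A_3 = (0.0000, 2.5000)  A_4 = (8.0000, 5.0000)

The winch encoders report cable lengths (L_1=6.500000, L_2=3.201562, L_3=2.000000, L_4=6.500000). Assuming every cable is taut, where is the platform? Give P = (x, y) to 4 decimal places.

(2.0000, 2.5000)

expand ‖A_i−P‖²=L_i² and subtract eq 1 (q_i ≔ ‖A_i‖²−L_i²)
q_1 = 64.0000+0.0000−42.2500 = 21.7500
eq1−eq2 → [16.0000  0.0000]·P = 32.0000
eq1−eq3 → [16.0000  -5.0000]·P = 19.5000
eq1−eq4 → [0.0000  -10.0000]·P = -25.0000
2×2 solve → P = (2.0000, 2.5000)
check cable 4: ‖A_4−P‖² = 42.2500 ≈ L_4² = 42.2500 ✓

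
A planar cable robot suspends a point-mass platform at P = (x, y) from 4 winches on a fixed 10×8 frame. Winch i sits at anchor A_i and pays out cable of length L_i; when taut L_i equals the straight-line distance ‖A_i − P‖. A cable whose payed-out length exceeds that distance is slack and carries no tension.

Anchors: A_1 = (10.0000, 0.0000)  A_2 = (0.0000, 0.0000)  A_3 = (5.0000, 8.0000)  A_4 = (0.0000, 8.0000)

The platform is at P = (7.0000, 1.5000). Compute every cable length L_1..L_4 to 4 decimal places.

cable 1: Δx=3.0000, Δy=-1.5000; L_1 = √(Δx²+Δy²) = 3.3541
cable 2: Δx=-7.0000, Δy=-1.5000; L_2 = √(Δx²+Δy²) = 7.1589
cable 3: Δx=-2.0000, Δy=6.5000; L_3 = √(Δx²+Δy²) = 6.8007
cable 4: Δx=-7.0000, Δy=6.5000; L_4 = √(Δx²+Δy²) = 9.5525

(3.3541, 7.1589, 6.8007, 9.5525)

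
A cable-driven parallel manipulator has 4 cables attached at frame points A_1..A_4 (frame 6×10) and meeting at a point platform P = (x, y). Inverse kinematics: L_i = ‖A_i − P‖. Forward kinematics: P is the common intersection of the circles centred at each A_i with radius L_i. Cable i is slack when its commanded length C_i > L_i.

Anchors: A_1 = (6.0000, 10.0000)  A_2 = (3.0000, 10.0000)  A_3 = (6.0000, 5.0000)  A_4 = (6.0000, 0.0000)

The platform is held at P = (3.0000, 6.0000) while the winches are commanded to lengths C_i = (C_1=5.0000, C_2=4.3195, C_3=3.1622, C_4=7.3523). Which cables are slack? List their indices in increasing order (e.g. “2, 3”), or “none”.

2, 4

cable 1: L_1 = ‖A_1−P‖ = 5.0000;  C_1 = 5.0000 → taut
cable 2: L_2 = ‖A_2−P‖ = 4.0000;  C_2 = 4.3195 → slack
cable 3: L_3 = ‖A_3−P‖ = 3.1623;  C_3 = 3.1622 → taut
cable 4: L_4 = ‖A_4−P‖ = 6.7082;  C_4 = 7.3523 → slack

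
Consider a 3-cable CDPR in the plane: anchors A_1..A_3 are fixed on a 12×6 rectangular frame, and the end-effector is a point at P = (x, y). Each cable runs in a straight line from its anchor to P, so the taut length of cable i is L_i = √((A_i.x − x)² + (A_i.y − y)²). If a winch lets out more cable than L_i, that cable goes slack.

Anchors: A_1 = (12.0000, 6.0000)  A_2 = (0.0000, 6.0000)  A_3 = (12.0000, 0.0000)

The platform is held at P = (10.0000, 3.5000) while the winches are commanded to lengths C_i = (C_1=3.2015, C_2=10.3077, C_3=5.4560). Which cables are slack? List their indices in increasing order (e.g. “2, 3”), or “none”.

3

i=1: geometric 3.2016 vs commanded 3.2015 ⇒ taut
i=2: geometric 10.3078 vs commanded 10.3077 ⇒ taut
i=3: geometric 4.0311 vs commanded 5.4560 ⇒ slack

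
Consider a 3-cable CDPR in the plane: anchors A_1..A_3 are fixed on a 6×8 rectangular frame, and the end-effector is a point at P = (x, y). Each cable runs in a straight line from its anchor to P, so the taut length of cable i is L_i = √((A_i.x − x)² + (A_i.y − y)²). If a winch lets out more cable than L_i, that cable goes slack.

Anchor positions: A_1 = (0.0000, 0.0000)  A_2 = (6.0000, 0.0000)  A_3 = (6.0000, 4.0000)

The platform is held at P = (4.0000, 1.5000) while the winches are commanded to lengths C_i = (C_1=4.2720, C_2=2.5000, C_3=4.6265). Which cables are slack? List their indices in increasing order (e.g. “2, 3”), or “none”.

3

i=1: geometric 4.2720 vs commanded 4.2720 ⇒ taut
i=2: geometric 2.5000 vs commanded 2.5000 ⇒ taut
i=3: geometric 3.2016 vs commanded 4.6265 ⇒ slack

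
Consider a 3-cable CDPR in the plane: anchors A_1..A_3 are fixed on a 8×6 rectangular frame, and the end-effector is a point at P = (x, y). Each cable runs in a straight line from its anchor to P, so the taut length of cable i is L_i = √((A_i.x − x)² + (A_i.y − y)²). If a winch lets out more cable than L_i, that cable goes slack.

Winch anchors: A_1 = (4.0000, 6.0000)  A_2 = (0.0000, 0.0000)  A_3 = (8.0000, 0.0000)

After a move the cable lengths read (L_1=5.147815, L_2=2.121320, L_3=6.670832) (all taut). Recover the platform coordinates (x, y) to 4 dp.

expand ‖A_i−P‖²=L_i² and subtract eq 1 (c_i ≔ ‖A_i‖²−L_i²)
c_1 = 16.0000+36.0000−26.5000 = 25.5000
eq1−eq2 → [8.0000  12.0000]·P = 30.0000
eq1−eq3 → [-8.0000  12.0000]·P = 6.0000
2×2 solve → P = (1.5000, 1.5000)

(1.5000, 1.5000)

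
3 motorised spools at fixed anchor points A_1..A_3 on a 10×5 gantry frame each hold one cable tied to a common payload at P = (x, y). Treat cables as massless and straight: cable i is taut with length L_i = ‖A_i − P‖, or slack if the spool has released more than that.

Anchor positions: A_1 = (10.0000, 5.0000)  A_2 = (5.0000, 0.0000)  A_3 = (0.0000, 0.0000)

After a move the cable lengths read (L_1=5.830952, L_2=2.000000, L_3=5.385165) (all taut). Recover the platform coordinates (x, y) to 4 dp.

(5.0000, 2.0000)

circle eqns → linear via eq_j − eq_1; set c_j = A_j·A_j − L_j²
c_1 = 100.0000+25.0000−34.0000 = 91.0000
10.0000·x + 10.0000·y = c_1−c_2 = 70.0000
20.0000·x + 10.0000·y = c_1−c_3 = 120.0000
solve first two rows → x=5.0000, y=2.0000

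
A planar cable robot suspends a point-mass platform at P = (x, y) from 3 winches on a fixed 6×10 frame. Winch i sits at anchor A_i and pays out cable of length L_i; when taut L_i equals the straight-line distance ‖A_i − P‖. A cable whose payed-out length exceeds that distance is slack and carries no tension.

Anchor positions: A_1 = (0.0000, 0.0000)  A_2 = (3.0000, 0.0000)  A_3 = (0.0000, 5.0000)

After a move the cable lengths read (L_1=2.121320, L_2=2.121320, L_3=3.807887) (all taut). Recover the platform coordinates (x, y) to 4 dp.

(1.5000, 1.5000)

each cable: (A_i−P)·(A_i−P) = L_i²; let k_i = ‖A_i‖²−L_i²
k_1 = 0.0000+0.0000−4.5000 = -4.5000
row 1: -6.0000x + 0.0000y = -9.0000  (k_2=4.5000)
row 2: 0.0000x − 10.0000y = -15.0000  (k_3=10.5000)
Cramer on rows 1–2 → x = 1.5000, y = 1.5000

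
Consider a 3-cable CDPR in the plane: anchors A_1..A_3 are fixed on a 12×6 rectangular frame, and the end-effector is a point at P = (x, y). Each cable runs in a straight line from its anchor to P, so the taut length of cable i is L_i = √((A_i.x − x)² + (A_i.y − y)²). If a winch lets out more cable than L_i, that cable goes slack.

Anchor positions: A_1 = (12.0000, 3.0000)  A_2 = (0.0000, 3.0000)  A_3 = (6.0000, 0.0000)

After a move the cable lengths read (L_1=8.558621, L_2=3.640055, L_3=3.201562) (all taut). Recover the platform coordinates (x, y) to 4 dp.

(3.5000, 2.0000)

each cable: (A_i−P)·(A_i−P) = L_i²; let c_i = ‖A_i‖²−L_i²
c_1 = 144.0000+9.0000−73.2500 = 79.7500
row 1: 24.0000x + 0.0000y = 84.0000  (c_2=-4.2500)
row 2: 12.0000x + 6.0000y = 54.0000  (c_3=25.7500)
Cramer on rows 1–2 → x = 3.5000, y = 2.0000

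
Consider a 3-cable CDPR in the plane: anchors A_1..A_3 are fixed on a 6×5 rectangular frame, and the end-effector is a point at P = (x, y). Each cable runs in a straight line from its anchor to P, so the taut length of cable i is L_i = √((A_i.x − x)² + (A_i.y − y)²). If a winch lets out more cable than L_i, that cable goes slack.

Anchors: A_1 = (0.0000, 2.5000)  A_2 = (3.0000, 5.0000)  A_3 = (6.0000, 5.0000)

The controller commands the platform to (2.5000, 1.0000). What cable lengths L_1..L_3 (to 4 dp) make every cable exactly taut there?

(2.9155, 4.0311, 5.3151)

L_1 = √((0.0000−2.5000)² + (2.5000−1.0000)²) = 2.9155
L_2 = √((3.0000−2.5000)² + (5.0000−1.0000)²) = 4.0311
L_3 = √((6.0000−2.5000)² + (5.0000−1.0000)²) = 5.3151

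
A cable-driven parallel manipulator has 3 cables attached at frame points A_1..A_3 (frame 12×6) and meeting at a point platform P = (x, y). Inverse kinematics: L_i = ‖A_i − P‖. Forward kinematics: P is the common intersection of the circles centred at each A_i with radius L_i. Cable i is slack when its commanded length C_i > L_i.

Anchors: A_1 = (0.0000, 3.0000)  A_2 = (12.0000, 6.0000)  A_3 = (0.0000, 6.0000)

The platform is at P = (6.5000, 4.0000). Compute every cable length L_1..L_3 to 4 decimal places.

(6.5765, 5.8523, 6.8007)

L_1 = √((0.0000−6.5000)² + (3.0000−4.0000)²) = 6.5765
L_2 = √((12.0000−6.5000)² + (6.0000−4.0000)²) = 5.8523
L_3 = √((0.0000−6.5000)² + (6.0000−4.0000)²) = 6.8007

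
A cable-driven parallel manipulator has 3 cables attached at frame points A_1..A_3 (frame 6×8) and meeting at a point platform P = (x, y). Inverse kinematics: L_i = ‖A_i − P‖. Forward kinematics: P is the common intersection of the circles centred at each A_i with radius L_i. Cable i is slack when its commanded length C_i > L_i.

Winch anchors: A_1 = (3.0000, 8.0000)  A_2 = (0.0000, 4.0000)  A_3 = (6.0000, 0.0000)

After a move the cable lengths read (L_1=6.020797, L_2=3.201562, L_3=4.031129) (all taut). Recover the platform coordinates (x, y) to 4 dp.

(2.5000, 2.0000)

expand ‖A_i−P‖²=L_i² and subtract eq 1 (c_i ≔ ‖A_i‖²−L_i²)
c_1 = 9.0000+64.0000−36.2500 = 36.7500
eq1−eq2 → [6.0000  8.0000]·P = 31.0000
eq1−eq3 → [-6.0000  16.0000]·P = 17.0000
2×2 solve → P = (2.5000, 2.0000)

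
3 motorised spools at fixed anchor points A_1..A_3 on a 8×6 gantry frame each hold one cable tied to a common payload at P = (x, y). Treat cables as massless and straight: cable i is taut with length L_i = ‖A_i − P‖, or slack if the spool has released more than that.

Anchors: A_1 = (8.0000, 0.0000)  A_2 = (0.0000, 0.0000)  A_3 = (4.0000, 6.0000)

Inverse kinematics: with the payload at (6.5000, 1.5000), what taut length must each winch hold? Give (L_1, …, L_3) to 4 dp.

(2.1213, 6.6708, 5.1478)

L_1: Δ = A_1−P = (1.5000, -1.5000) → ‖Δ‖ = √4.5000 = 2.1213
L_2: Δ = A_2−P = (-6.5000, -1.5000) → ‖Δ‖ = √44.5000 = 6.6708
L_3: Δ = A_3−P = (-2.5000, 4.5000) → ‖Δ‖ = √26.5000 = 5.1478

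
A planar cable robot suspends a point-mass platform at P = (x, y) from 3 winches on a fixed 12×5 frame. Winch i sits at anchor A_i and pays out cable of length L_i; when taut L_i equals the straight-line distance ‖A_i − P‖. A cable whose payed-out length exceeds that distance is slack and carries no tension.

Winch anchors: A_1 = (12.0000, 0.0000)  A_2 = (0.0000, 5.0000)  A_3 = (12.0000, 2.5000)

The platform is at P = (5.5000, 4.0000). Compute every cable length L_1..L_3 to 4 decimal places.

L_1: Δ = A_1−P = (6.5000, -4.0000) → ‖Δ‖ = √58.2500 = 7.6322
L_2: Δ = A_2−P = (-5.5000, 1.0000) → ‖Δ‖ = √31.2500 = 5.5902
L_3: Δ = A_3−P = (6.5000, -1.5000) → ‖Δ‖ = √44.5000 = 6.6708

(7.6322, 5.5902, 6.6708)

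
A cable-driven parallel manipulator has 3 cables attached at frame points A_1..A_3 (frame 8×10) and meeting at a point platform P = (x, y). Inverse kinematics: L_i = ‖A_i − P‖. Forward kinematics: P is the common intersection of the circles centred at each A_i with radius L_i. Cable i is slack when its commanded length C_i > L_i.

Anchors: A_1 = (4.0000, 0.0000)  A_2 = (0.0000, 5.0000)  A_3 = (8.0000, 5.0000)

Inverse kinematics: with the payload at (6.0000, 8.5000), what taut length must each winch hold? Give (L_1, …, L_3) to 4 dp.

(8.7321, 6.9462, 4.0311)

cable 1: Δx=-2.0000, Δy=-8.5000; L_1 = √(Δx²+Δy²) = 8.7321
cable 2: Δx=-6.0000, Δy=-3.5000; L_2 = √(Δx²+Δy²) = 6.9462
cable 3: Δx=2.0000, Δy=-3.5000; L_3 = √(Δx²+Δy²) = 4.0311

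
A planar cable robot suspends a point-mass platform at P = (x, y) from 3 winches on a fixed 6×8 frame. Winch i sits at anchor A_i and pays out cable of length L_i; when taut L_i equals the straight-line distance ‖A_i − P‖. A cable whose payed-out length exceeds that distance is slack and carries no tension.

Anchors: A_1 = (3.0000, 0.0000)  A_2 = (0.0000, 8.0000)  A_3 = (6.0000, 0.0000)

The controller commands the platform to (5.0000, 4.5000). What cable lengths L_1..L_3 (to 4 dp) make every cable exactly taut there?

L_1 = √((3.0000−5.0000)² + (0.0000−4.5000)²) = 4.9244
L_2 = √((0.0000−5.0000)² + (8.0000−4.5000)²) = 6.1033
L_3 = √((6.0000−5.0000)² + (0.0000−4.5000)²) = 4.6098

(4.9244, 6.1033, 4.6098)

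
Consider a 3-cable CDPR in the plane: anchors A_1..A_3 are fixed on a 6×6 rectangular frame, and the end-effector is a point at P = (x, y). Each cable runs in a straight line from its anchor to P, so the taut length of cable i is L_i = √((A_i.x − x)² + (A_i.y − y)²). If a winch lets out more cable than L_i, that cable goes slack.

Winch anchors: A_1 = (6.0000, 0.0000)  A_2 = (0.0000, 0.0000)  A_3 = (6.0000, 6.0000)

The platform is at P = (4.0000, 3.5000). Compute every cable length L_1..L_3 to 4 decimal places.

(4.0311, 5.3151, 3.2016)

L_1: Δ = A_1−P = (2.0000, -3.5000) → ‖Δ‖ = √16.2500 = 4.0311
L_2: Δ = A_2−P = (-4.0000, -3.5000) → ‖Δ‖ = √28.2500 = 5.3151
L_3: Δ = A_3−P = (2.0000, 2.5000) → ‖Δ‖ = √10.2500 = 3.2016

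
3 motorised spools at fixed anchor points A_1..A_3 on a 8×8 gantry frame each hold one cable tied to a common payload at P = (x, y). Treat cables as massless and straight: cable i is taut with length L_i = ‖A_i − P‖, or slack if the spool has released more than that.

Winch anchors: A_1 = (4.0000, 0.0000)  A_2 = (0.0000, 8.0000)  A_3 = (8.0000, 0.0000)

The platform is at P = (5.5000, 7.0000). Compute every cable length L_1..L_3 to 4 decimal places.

(7.1589, 5.5902, 7.4330)

L_1: Δ = A_1−P = (-1.5000, -7.0000) → ‖Δ‖ = √51.2500 = 7.1589
L_2: Δ = A_2−P = (-5.5000, 1.0000) → ‖Δ‖ = √31.2500 = 5.5902
L_3: Δ = A_3−P = (2.5000, -7.0000) → ‖Δ‖ = √55.2500 = 7.4330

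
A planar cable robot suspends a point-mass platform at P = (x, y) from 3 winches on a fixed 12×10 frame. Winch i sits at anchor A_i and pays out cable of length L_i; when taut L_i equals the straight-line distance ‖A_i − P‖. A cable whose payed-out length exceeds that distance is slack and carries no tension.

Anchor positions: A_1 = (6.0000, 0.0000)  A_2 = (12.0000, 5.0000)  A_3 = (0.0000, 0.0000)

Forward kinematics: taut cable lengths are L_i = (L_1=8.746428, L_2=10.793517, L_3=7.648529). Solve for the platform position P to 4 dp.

circle eqns → linear via eq_j − eq_1; set q_j = A_j·A_j − L_j²
q_1 = 36.0000+0.0000−76.5000 = -40.5000
-12.0000·x − 10.0000·y = q_1−q_2 = -93.0000
12.0000·x + 0.0000·y = q_1−q_3 = 18.0000
solve first two rows → x=1.5000, y=7.5000

(1.5000, 7.5000)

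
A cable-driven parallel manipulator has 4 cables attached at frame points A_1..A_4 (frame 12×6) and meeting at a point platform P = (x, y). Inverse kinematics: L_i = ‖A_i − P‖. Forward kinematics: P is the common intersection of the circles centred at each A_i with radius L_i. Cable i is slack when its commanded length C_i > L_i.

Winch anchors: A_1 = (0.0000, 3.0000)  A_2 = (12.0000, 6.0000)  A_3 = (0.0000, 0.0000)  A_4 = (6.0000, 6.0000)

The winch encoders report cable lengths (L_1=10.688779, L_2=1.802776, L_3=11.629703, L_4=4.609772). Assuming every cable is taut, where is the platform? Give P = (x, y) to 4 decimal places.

(10.5000, 5.0000)

expand ‖A_i−P‖²=L_i² and subtract eq 1 (q_i ≔ ‖A_i‖²−L_i²)
q_1 = 0.0000+9.0000−114.2500 = -105.2500
eq1−eq2 → [-24.0000  -6.0000]·P = -282.0000
eq1−eq3 → [0.0000  6.0000]·P = 30.0000
eq1−eq4 → [-12.0000  -6.0000]·P = -156.0000
2×2 solve → P = (10.5000, 5.0000)
check cable 4: ‖A_4−P‖² = 21.2500 ≈ L_4² = 21.2500 ✓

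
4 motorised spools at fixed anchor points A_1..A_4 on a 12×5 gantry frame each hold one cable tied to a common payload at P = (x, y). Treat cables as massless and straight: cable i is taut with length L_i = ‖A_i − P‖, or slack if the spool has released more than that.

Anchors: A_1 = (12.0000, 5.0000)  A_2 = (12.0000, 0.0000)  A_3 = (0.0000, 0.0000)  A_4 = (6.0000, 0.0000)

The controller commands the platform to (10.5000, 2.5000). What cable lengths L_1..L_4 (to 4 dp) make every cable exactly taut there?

(2.9155, 2.9155, 10.7935, 5.1478)

cable 1: Δx=1.5000, Δy=2.5000; L_1 = √(Δx²+Δy²) = 2.9155
cable 2: Δx=1.5000, Δy=-2.5000; L_2 = √(Δx²+Δy²) = 2.9155
cable 3: Δx=-10.5000, Δy=-2.5000; L_3 = √(Δx²+Δy²) = 10.7935
cable 4: Δx=-4.5000, Δy=-2.5000; L_4 = √(Δx²+Δy²) = 5.1478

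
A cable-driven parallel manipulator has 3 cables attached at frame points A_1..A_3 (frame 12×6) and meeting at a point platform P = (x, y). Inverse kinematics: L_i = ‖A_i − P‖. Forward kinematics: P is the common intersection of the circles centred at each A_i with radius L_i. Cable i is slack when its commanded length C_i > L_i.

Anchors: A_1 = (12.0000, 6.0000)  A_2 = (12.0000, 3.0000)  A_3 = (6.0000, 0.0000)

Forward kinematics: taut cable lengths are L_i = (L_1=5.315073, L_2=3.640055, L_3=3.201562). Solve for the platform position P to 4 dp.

expand ‖A_i−P‖²=L_i² and subtract eq 1 (c_i ≔ ‖A_i‖²−L_i²)
c_1 = 144.0000+36.0000−28.2500 = 151.7500
eq1−eq2 → [0.0000  6.0000]·P = 12.0000
eq1−eq3 → [12.0000  12.0000]·P = 126.0000
2×2 solve → P = (8.5000, 2.0000)

(8.5000, 2.0000)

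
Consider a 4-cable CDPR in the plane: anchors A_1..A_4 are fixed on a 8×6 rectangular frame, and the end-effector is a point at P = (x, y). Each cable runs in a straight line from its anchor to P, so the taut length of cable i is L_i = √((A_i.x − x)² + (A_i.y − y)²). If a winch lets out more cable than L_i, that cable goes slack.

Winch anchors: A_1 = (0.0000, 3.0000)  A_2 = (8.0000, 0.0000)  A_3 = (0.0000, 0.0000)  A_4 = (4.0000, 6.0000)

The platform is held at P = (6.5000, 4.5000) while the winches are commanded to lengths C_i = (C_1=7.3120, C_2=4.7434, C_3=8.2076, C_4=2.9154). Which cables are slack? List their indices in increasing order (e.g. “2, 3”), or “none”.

cable 1: √((-6.5000)²+(-1.5000)²)=6.6708, C_1=7.3120: slack
cable 2: √((1.5000)²+(-4.5000)²)=4.7434, C_2=4.7434: taut
cable 3: √((-6.5000)²+(-4.5000)²)=7.9057, C_3=8.2076: slack
cable 4: √((-2.5000)²+(1.5000)²)=2.9155, C_4=2.9154: taut

1, 3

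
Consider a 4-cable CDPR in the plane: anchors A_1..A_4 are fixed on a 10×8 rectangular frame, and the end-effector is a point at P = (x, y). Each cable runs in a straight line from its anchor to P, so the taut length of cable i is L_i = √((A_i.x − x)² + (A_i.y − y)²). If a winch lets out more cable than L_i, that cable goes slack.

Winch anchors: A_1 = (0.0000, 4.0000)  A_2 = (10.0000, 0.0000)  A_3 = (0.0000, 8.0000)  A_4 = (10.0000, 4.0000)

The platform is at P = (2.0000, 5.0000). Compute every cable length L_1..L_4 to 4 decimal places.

(2.2361, 9.4340, 3.6056, 8.0623)

cable 1: Δx=-2.0000, Δy=-1.0000; L_1 = √(Δx²+Δy²) = 2.2361
cable 2: Δx=8.0000, Δy=-5.0000; L_2 = √(Δx²+Δy²) = 9.4340
cable 3: Δx=-2.0000, Δy=3.0000; L_3 = √(Δx²+Δy²) = 3.6056
cable 4: Δx=8.0000, Δy=-1.0000; L_4 = √(Δx²+Δy²) = 8.0623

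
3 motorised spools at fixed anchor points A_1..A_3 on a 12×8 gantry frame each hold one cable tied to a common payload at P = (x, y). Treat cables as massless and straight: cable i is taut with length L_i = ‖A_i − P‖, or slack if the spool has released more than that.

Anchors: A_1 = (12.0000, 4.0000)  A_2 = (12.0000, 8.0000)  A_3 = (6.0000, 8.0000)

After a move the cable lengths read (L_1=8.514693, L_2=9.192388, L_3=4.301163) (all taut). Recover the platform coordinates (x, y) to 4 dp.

(3.5000, 4.5000)

each cable: (A_i−P)·(A_i−P) = L_i²; let k_i = ‖A_i‖²−L_i²
k_1 = 144.0000+16.0000−72.5000 = 87.5000
row 1: 0.0000x − 8.0000y = -36.0000  (k_2=123.5000)
row 2: 12.0000x − 8.0000y = 6.0000  (k_3=81.5000)
Cramer on rows 1–2 → x = 3.5000, y = 4.5000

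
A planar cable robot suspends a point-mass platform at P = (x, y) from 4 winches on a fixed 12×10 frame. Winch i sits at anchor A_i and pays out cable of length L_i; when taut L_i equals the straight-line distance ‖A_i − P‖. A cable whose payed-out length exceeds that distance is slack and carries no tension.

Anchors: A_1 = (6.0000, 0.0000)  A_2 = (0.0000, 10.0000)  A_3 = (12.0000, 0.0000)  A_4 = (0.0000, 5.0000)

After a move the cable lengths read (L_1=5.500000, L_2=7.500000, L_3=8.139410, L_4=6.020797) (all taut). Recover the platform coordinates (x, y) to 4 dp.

(6.0000, 5.5000)

expand ‖A_i−P‖²=L_i² and subtract eq 1 (q_i ≔ ‖A_i‖²−L_i²)
q_1 = 36.0000+0.0000−30.2500 = 5.7500
eq1−eq2 → [12.0000  -20.0000]·P = -38.0000
eq1−eq3 → [-12.0000  0.0000]·P = -72.0000
eq1−eq4 → [12.0000  -10.0000]·P = 17.0000
2×2 solve → P = (6.0000, 5.5000)
check cable 4: ‖A_4−P‖² = 36.2500 ≈ L_4² = 36.2500 ✓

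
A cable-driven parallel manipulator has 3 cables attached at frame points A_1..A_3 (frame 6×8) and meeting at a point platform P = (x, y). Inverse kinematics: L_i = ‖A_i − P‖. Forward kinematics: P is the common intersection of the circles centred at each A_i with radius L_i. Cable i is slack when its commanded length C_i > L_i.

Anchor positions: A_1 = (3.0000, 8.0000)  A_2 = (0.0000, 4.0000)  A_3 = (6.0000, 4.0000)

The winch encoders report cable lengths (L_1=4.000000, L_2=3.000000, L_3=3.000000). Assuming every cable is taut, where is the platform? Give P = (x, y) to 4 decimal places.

(3.0000, 4.0000)

expand ‖A_i−P‖²=L_i² and subtract eq 1 (c_i ≔ ‖A_i‖²−L_i²)
c_1 = 9.0000+64.0000−16.0000 = 57.0000
eq1−eq2 → [6.0000  8.0000]·P = 50.0000
eq1−eq3 → [-6.0000  8.0000]·P = 14.0000
2×2 solve → P = (3.0000, 4.0000)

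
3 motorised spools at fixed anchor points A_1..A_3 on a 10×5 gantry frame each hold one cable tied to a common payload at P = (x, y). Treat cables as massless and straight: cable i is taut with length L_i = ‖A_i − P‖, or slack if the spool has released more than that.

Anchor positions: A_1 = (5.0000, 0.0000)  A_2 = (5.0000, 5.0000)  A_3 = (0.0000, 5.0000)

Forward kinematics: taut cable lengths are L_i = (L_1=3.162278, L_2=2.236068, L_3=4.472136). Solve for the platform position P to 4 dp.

circle eqns → linear via eq_j − eq_1; set q_j = A_j·A_j − L_j²
q_1 = 25.0000+0.0000−10.0000 = 15.0000
0.0000·x − 10.0000·y = q_1−q_2 = -30.0000
10.0000·x − 10.0000·y = q_1−q_3 = 10.0000
solve first two rows → x=4.0000, y=3.0000

(4.0000, 3.0000)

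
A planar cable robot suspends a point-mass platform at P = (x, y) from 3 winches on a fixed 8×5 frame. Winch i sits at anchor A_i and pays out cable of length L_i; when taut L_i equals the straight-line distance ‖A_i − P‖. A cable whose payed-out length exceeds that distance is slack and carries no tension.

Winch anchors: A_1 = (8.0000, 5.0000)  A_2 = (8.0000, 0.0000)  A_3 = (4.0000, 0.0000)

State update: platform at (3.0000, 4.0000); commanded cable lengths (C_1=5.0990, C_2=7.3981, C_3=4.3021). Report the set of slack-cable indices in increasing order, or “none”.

2, 3

cable 1: √((5.0000)²+(1.0000)²)=5.0990, C_1=5.0990: taut
cable 2: √((5.0000)²+(-4.0000)²)=6.4031, C_2=7.3981: slack
cable 3: √((1.0000)²+(-4.0000)²)=4.1231, C_3=4.3021: slack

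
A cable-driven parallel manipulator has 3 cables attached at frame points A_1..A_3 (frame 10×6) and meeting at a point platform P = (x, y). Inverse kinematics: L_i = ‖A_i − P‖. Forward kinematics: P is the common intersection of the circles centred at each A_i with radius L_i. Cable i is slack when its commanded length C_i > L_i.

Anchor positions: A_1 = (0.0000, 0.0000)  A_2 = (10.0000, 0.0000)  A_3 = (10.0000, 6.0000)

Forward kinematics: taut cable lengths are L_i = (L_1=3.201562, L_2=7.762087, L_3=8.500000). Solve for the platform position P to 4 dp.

(2.5000, 2.0000)

expand ‖A_i−P‖²=L_i² and subtract eq 1 (c_i ≔ ‖A_i‖²−L_i²)
c_1 = 0.0000+0.0000−10.2500 = -10.2500
eq1−eq2 → [-20.0000  0.0000]·P = -50.0000
eq1−eq3 → [-20.0000  -12.0000]·P = -74.0000
2×2 solve → P = (2.5000, 2.0000)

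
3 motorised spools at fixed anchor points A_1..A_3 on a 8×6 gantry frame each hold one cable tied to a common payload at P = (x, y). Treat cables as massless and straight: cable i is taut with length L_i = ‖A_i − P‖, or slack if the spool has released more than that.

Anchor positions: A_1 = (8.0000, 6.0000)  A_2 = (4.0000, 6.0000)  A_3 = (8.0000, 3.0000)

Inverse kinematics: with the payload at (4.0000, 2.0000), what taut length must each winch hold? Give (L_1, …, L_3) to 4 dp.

L_1 = √((8.0000−4.0000)² + (6.0000−2.0000)²) = 5.6569
L_2 = √((4.0000−4.0000)² + (6.0000−2.0000)²) = 4.0000
L_3 = √((8.0000−4.0000)² + (3.0000−2.0000)²) = 4.1231

(5.6569, 4.0000, 4.1231)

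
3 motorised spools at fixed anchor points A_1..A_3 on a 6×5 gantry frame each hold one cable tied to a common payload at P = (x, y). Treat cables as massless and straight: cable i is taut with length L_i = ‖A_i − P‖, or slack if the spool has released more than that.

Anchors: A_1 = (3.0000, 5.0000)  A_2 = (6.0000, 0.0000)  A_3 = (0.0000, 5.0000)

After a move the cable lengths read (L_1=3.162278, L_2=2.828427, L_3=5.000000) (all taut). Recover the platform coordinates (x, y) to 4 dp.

each cable: (A_i−P)·(A_i−P) = L_i²; let c_i = ‖A_i‖²−L_i²
c_1 = 9.0000+25.0000−10.0000 = 24.0000
row 1: -6.0000x + 10.0000y = -4.0000  (c_2=28.0000)
row 2: 6.0000x + 0.0000y = 24.0000  (c_3=0.0000)
Cramer on rows 1–2 → x = 4.0000, y = 2.0000

(4.0000, 2.0000)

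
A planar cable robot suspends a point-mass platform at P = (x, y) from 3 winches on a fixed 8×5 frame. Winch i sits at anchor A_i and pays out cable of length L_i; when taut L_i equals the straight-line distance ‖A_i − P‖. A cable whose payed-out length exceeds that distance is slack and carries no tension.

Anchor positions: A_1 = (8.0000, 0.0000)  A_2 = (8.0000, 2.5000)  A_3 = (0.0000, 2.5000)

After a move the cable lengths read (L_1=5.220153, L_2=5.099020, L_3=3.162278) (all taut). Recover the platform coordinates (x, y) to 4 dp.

each cable: (A_i−P)·(A_i−P) = L_i²; let q_i = ‖A_i‖²−L_i²
q_1 = 64.0000+0.0000−27.2500 = 36.7500
row 1: 0.0000x − 5.0000y = -7.5000  (q_2=44.2500)
row 2: 16.0000x − 5.0000y = 40.5000  (q_3=-3.7500)
Cramer on rows 1–2 → x = 3.0000, y = 1.5000

(3.0000, 1.5000)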